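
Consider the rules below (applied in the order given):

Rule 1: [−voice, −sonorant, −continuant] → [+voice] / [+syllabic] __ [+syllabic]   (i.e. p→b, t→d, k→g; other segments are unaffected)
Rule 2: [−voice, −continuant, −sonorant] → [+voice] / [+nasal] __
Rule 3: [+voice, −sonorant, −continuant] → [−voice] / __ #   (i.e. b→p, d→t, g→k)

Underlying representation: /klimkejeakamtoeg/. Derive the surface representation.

Rule 1 (intervocalic voicing): /k/ is a voiceless stop between vowels /a/ and /a/, so it voices to [g]. /klimkejeakamtoeg/ → klimkejeagamtoeg.
Rule 2 (post-nasal voicing): /k/ is a voiceless stop immediately after the nasal /m/, so it voices to [g]. /t/ is a voiceless stop immediately after the nasal /m/, so it voices to [d]. /klimkejeagamtoeg/ → klimgejeagamdoeg.
Rule 3 (final devoicing): /g/ is a voiced stop in word-final position, so it devoices to [k]. /klimgejeagamdoeg/ → klimgejeagamdoek.

klimgejeagamdoek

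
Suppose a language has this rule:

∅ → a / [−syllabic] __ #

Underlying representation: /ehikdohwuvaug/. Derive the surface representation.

the form ends in the consonant /g/, so [a] is inserted word-finally.
Surface form: [ehikdohwuvauga].

ehikdohwuvauga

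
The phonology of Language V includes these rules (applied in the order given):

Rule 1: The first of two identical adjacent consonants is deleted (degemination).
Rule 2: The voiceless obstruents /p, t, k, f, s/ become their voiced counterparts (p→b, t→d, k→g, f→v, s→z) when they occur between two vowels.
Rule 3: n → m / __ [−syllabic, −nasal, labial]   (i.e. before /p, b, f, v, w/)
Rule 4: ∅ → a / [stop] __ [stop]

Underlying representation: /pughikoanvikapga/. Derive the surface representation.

Rule 1 (degemination): no segment meets the environment; /pughikoanvikapga/ is unchanged.
Rule 2 (intervocalic voicing): /k/ is a voiceless obstruent between vowels /i/ and /o/, so it voices to [g]. /k/ is a voiceless obstruent between vowels /i/ and /a/, so it voices to [g]. /pughikoanvikapga/ → pughigoanvigapga.
Rule 3 (nasal place assimilation): /n/ precedes the labial consonant /v/, so it assimilates in place to [m]. /pughigoanvigapga/ → pughigoamvigapga.
Rule 4 (stop-cluster a-epenthesis): /p/ and /g/ form a stop–stop cluster, so [a] is inserted between them. /pughigoamvigapga/ → pughigoamvigapaga.

pughigoamvigapaga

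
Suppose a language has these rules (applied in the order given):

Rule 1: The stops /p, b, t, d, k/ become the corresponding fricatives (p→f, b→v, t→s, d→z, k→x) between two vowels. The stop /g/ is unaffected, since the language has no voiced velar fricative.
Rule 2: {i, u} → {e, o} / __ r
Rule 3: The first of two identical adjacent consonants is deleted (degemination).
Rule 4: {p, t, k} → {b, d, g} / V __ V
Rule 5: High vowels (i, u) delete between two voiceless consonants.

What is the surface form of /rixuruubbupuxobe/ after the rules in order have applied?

Rule 1 (intervocalic spirantization): /p/ is a stop between vowels /u/ and /u/, so it spirantizes to the fricative [f]. /b/ is a stop between vowels /o/ and /e/, so it spirantizes to the fricative [v]. /rixuruubbupuxobe/ → rixuruubbufuxove.
Rule 2 (pre-rhotic lowering): /u/ is a high vowel immediately before /r/, so it lowers to [o]. /rixuruubbufuxove/ → rixoruubbufuxove.
Rule 3 (degemination): /bb/ is a geminate; the first /b/ deletes. /rixoruubbufuxove/ → rixoruubufuxove.
Rule 4 (intervocalic voicing): no segment meets the environment; /rixoruubufuxove/ is unchanged.
Rule 5 (high vowel syncope): /u/ is a high vowel flanked by voiceless consonants /f/ and /x/, so it deletes. /rixoruubufuxove/ → rixoruubufxove.

rixoruubufxove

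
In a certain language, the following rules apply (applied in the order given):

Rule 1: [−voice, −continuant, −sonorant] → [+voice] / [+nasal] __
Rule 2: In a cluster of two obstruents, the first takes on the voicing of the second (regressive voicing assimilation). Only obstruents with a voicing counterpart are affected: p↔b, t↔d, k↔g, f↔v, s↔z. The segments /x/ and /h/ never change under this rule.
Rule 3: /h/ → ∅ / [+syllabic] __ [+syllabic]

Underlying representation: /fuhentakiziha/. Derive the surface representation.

fuendakizia

Rule 1 (post-nasal voicing): /t/ is a voiceless stop immediately after the nasal /n/, so it voices to [d]. /fuhentakiziha/ → fuhendakiziha.
Rule 2 (regressive voicing assimilation): no segment meets the environment; /fuhendakiziha/ is unchanged.
Rule 3 (intervocalic h-deletion): /h/ occurs between vowels /u/ and /e/, so it deletes. /h/ occurs between vowels /i/ and /a/, so it deletes. /fuhendakiziha/ → fuendakizia.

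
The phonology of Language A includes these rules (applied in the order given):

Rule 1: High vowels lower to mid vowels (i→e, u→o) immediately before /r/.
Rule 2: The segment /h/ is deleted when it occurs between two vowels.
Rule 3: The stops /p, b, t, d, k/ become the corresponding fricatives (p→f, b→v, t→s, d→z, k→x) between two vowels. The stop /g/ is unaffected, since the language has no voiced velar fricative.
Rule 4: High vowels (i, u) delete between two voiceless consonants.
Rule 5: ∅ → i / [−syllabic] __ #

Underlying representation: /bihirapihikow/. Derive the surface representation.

bierafiixowi

Rule 1 (pre-rhotic lowering): /i/ is a high vowel immediately before /r/, so it lowers to [e]. /bihirapihikow/ → biherapihikow.
Rule 2 (intervocalic h-deletion): /h/ occurs between vowels /i/ and /e/, so it deletes. /h/ occurs between vowels /i/ and /i/, so it deletes. /biherapihikow/ → bierapiikow.
Rule 3 (intervocalic spirantization): /p/ is a stop between vowels /a/ and /i/, so it spirantizes to the fricative [f]. /k/ is a stop between vowels /i/ and /o/, so it spirantizes to the fricative [x]. /bierapiikow/ → bierafiixow.
Rule 4 (high vowel syncope): no segment meets the environment; /bierafiixow/ is unchanged.
Rule 5 (final i-epenthesis): the form ends in the consonant /w/, so [i] is inserted word-finally. /bierafiixow/ → bierafiixowi.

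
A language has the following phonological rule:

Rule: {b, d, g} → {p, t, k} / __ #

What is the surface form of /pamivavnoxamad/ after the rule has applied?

pamivavnoxamat

/d/ is a voiced stop in word-final position, so it devoices to [t].
Surface form: [pamivavnoxamat].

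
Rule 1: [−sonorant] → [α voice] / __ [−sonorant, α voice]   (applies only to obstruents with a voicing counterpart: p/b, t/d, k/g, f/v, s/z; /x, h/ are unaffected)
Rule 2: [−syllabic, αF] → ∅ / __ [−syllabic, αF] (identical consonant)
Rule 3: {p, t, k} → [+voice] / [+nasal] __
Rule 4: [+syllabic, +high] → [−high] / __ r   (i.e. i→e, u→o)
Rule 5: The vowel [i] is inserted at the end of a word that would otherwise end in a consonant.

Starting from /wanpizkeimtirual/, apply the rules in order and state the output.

wanbiskeimderuali

Rule 1 (regressive voicing assimilation): /z/ precedes the voiceless obstruent /k/, so it devoices to [s] by assimilation. /wanpizkeimtirual/ → wanpiskeimtirual.
Rule 2 (degemination): no segment meets the environment; /wanpiskeimtirual/ is unchanged.
Rule 3 (post-nasal voicing): /p/ is a voiceless stop immediately after the nasal /n/, so it voices to [b]. /t/ is a voiceless stop immediately after the nasal /m/, so it voices to [d]. /wanpiskeimtirual/ → wanbiskeimdirual.
Rule 4 (pre-rhotic lowering): /i/ is a high vowel immediately before /r/, so it lowers to [e]. /wanbiskeimdirual/ → wanbiskeimderual.
Rule 5 (final i-epenthesis): the form ends in the consonant /l/, so [i] is inserted word-finally. /wanbiskeimderual/ → wanbiskeimderuali.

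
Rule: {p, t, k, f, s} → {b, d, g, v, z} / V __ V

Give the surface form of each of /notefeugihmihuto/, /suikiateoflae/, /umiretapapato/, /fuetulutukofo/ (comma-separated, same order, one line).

nodeveugihmihudo, suigiadeoflae, umiredababado, fueduludugovo

/notefeugihmihuto/: /t/ is a voiceless obstruent between vowels /o/ and /e/, so it voices to [d]. /f/ is a voiceless obstruent between vowels /e/ and /e/, so it voices to [v]. /t/ is a voiceless obstruent between vowels /u/ and /o/, so it voices to [d]. → [nodeveugihmihudo].
/suikiateoflae/: /k/ is a voiceless obstruent between vowels /i/ and /i/, so it voices to [g]. /t/ is a voiceless obstruent between vowels /a/ and /e/, so it voices to [d]. → [suigiadeoflae].
/umiretapapato/: /t/ is a voiceless obstruent between vowels /e/ and /a/, so it voices to [d]. /p/ is a voiceless obstruent between vowels /a/ and /a/, so it voices to [b]. /p/ is a voiceless obstruent between vowels /a/ and /a/, so it voices to [b]. /t/ is a voiceless obstruent between vowels /a/ and /o/, so it voices to [d]. → [umiredababado].
/fuetulutukofo/: /t/ is a voiceless obstruent between vowels /e/ and /u/, so it voices to [d]. /t/ is a voiceless obstruent between vowels /u/ and /u/, so it voices to [d]. /k/ is a voiceless obstruent between vowels /u/ and /o/, so it voices to [g]. /f/ is a voiceless obstruent between vowels /o/ and /o/, so it voices to [v]. → [fueduludugovo].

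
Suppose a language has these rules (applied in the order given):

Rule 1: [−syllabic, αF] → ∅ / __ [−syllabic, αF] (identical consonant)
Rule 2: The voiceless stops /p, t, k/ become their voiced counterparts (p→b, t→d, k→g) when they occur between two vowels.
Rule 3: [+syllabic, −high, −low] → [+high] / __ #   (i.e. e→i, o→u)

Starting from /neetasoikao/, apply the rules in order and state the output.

needasoigau

Rule 1 (degemination): no segment meets the environment; /neetasoikao/ is unchanged.
Rule 2 (intervocalic voicing): /t/ is a voiceless stop between vowels /e/ and /a/, so it voices to [d]. /k/ is a voiceless stop between vowels /i/ and /a/, so it voices to [g]. /neetasoikao/ → needasoigao.
Rule 3 (final vowel raising): /o/ is a mid vowel in word-final position, so it raises to [u]. /needasoigao/ → needasoigau.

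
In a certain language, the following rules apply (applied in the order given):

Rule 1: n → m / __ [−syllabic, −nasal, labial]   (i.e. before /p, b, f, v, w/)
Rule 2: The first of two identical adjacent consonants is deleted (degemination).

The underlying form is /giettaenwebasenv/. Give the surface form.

gietaemwebasemv

Rule 1 (nasal place assimilation): /n/ precedes the labial consonant /w/, so it assimilates in place to [m]. /n/ precedes the labial consonant /v/, so it assimilates in place to [m]. /giettaenwebasenv/ → giettaemwebasemv.
Rule 2 (degemination): /tt/ is a geminate; the first /t/ deletes. /giettaemwebasemv/ → gietaemwebasemv.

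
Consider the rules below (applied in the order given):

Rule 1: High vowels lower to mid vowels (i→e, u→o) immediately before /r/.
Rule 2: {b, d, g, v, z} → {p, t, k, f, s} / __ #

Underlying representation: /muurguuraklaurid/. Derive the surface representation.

muorguoraklaorit

Rule 1 (pre-rhotic lowering): /u/ is a high vowel immediately before /r/, so it lowers to [o]. /u/ is a high vowel immediately before /r/, so it lowers to [o]. /u/ is a high vowel immediately before /r/, so it lowers to [o]. /muurguuraklaurid/ → muorguoraklaorid.
Rule 2 (final devoicing): /d/ is a voiced obstruent in word-final position, so it devoices to [t]. /muorguoraklaorid/ → muorguoraklaorit.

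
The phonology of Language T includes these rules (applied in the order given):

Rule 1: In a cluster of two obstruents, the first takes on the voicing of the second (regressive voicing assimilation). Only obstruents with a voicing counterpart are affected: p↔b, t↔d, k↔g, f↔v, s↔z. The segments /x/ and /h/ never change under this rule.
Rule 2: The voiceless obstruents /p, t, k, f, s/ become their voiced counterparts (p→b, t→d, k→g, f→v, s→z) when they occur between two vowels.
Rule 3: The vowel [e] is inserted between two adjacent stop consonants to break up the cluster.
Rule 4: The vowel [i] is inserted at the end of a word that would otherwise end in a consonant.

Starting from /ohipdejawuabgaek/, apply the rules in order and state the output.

ohibedejawuabegaeki

Rule 1 (regressive voicing assimilation): /p/ precedes the voiced obstruent /d/, so it voices to [b] by assimilation. /ohipdejawuabgaek/ → ohibdejawuabgaek.
Rule 2 (intervocalic voicing): no segment meets the environment; /ohibdejawuabgaek/ is unchanged.
Rule 3 (stop-cluster e-epenthesis): /b/ and /d/ form a stop–stop cluster, so [e] is inserted between them. /b/ and /g/ form a stop–stop cluster, so [e] is inserted between them. /ohibdejawuabgaek/ → ohibedejawuabegaek.
Rule 4 (final i-epenthesis): the form ends in the consonant /k/, so [i] is inserted word-finally. /ohibedejawuabegaek/ → ohibedejawuabegaeki.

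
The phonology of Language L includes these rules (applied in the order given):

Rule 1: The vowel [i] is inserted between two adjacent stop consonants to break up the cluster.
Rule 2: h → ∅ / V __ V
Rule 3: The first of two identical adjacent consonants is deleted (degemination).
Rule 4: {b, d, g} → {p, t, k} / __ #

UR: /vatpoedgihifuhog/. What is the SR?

Rule 1 (stop-cluster i-epenthesis): /t/ and /p/ form a stop–stop cluster, so [i] is inserted between them. /d/ and /g/ form a stop–stop cluster, so [i] is inserted between them. /vatpoedgihifuhog/ → vatipoedigihifuhog.
Rule 2 (intervocalic h-deletion): /h/ occurs between vowels /i/ and /i/, so it deletes. /h/ occurs between vowels /u/ and /o/, so it deletes. /vatipoedigihifuhog/ → vatipoedigiifuog.
Rule 3 (degemination): no segment meets the environment; /vatipoedigiifuog/ is unchanged.
Rule 4 (final devoicing): /g/ is a voiced stop in word-final position, so it devoices to [k]. /vatipoedigiifuog/ → vatipoedigiifuok.

vatipoedigiifuok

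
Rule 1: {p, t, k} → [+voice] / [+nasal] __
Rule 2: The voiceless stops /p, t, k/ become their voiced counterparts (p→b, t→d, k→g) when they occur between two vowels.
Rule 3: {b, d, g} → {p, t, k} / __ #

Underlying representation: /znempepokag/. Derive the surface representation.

Rule 1 (post-nasal voicing): /p/ is a voiceless stop immediately after the nasal /m/, so it voices to [b]. /znempepokag/ → znembepokag.
Rule 2 (intervocalic voicing): /p/ is a voiceless stop between vowels /e/ and /o/, so it voices to [b]. /k/ is a voiceless stop between vowels /o/ and /a/, so it voices to [g]. /znembepokag/ → znembebogag.
Rule 3 (final devoicing): /g/ is a voiced stop in word-final position, so it devoices to [k]. /znembebogag/ → znembebogak.

znembebogak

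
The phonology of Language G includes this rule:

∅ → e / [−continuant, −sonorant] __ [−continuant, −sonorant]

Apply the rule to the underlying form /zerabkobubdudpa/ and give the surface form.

zerabekobubedudepa

/b/ and /k/ form a stop–stop cluster, so [e] is inserted between them.
/b/ and /d/ form a stop–stop cluster, so [e] is inserted between them.
/d/ and /p/ form a stop–stop cluster, so [e] is inserted between them.
Surface form: [zerabekobubedudepa].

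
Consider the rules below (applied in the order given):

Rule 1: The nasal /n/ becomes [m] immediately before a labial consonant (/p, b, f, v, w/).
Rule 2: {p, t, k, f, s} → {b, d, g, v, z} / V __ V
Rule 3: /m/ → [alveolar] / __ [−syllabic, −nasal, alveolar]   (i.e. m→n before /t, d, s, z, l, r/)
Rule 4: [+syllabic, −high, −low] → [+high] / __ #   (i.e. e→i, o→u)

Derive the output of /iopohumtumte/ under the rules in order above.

iobohuntunti

Rule 1 (nasal place assimilation): no segment meets the environment; /iopohumtumte/ is unchanged.
Rule 2 (intervocalic voicing): /p/ is a voiceless obstruent between vowels /o/ and /o/, so it voices to [b]. /iopohumtumte/ → iobohumtumte.
Rule 3 (nasal place assimilation): /m/ precedes the alveolar consonant /t/, so it assimilates in place to [n]. /m/ precedes the alveolar consonant /t/, so it assimilates in place to [n]. /iobohumtumte/ → iobohuntunte.
Rule 4 (final vowel raising): /e/ is a mid vowel in word-final position, so it raises to [i]. /iobohuntunte/ → iobohuntunti.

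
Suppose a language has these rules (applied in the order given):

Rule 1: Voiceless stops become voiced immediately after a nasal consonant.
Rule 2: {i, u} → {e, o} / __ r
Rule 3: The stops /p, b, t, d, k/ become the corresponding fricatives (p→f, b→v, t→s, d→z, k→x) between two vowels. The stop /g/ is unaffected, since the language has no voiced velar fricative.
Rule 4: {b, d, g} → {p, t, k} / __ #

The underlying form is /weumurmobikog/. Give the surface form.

Rule 1 (post-nasal voicing): no segment meets the environment; /weumurmobikog/ is unchanged.
Rule 2 (pre-rhotic lowering): /u/ is a high vowel immediately before /r/, so it lowers to [o]. /weumurmobikog/ → weumormobikog.
Rule 3 (intervocalic spirantization): /b/ is a stop between vowels /o/ and /i/, so it spirantizes to the fricative [v]. /k/ is a stop between vowels /i/ and /o/, so it spirantizes to the fricative [x]. /weumormobikog/ → weumormovixog.
Rule 4 (final devoicing): /g/ is a voiced stop in word-final position, so it devoices to [k]. /weumormovixog/ → weumormovixok.

weumormovixok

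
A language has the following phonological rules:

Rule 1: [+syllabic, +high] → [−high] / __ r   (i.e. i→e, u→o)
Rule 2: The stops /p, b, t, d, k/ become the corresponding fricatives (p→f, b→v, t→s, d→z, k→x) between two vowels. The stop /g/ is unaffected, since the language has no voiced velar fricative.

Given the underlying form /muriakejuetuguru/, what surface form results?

Rule 1 (pre-rhotic lowering): /u/ is a high vowel immediately before /r/, so it lowers to [o]. /u/ is a high vowel immediately before /r/, so it lowers to [o]. /muriakejuetuguru/ → moriakejuetugoru.
Rule 2 (intervocalic spirantization): /k/ is a stop between vowels /a/ and /e/, so it spirantizes to the fricative [x]. /t/ is a stop between vowels /e/ and /u/, so it spirantizes to the fricative [s]. /moriakejuetugoru/ → moriaxejuesugoru.

moriaxejuesugoru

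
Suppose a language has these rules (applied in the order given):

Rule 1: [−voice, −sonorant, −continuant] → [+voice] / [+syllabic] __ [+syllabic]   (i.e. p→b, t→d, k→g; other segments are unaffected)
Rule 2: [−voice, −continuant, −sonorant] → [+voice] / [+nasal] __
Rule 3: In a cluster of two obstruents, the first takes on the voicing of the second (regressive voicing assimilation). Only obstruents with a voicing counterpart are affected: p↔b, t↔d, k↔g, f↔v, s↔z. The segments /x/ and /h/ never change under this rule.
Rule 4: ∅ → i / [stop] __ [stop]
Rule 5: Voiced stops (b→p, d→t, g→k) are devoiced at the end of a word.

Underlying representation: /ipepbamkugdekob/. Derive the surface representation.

Rule 1 (intervocalic voicing): /p/ is a voiceless stop between vowels /i/ and /e/, so it voices to [b]. /k/ is a voiceless stop between vowels /e/ and /o/, so it voices to [g]. /ipepbamkugdekob/ → ibepbamkugdegob.
Rule 2 (post-nasal voicing): /k/ is a voiceless stop immediately after the nasal /m/, so it voices to [g]. /ibepbamkugdegob/ → ibepbamgugdegob.
Rule 3 (regressive voicing assimilation): /p/ precedes the voiced obstruent /b/, so it voices to [b] by assimilation. /ibepbamgugdegob/ → ibebbamgugdegob.
Rule 4 (stop-cluster i-epenthesis): /b/ and /b/ form a stop–stop cluster, so [i] is inserted between them. /g/ and /d/ form a stop–stop cluster, so [i] is inserted between them. /ibebbamgugdegob/ → ibebibamgugidegob.
Rule 5 (final devoicing): /b/ is a voiced stop in word-final position, so it devoices to [p]. /ibebibamgugidegob/ → ibebibamgugidegop.

ibebibamgugidegop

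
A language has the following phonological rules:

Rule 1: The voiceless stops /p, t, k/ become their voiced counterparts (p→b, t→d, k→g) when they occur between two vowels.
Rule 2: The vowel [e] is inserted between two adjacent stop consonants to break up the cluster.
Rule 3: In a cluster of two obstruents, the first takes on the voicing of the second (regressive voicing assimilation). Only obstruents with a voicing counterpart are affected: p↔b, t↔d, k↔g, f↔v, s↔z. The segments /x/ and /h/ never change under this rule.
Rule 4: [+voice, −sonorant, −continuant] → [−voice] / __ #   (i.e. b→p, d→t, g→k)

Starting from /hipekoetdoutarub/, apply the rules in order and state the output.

Rule 1 (intervocalic voicing): /p/ is a voiceless stop between vowels /i/ and /e/, so it voices to [b]. /k/ is a voiceless stop between vowels /e/ and /o/, so it voices to [g]. /t/ is a voiceless stop between vowels /u/ and /a/, so it voices to [d]. /hipekoetdoutarub/ → hibegoetdoudarub.
Rule 2 (stop-cluster e-epenthesis): /t/ and /d/ form a stop–stop cluster, so [e] is inserted between them. /hibegoetdoudarub/ → hibegoetedoudarub.
Rule 3 (regressive voicing assimilation): no segment meets the environment; /hibegoetedoudarub/ is unchanged.
Rule 4 (final devoicing): /b/ is a voiced stop in word-final position, so it devoices to [p]. /hibegoetedoudarub/ → hibegoetedoudarup.

hibegoetedoudarup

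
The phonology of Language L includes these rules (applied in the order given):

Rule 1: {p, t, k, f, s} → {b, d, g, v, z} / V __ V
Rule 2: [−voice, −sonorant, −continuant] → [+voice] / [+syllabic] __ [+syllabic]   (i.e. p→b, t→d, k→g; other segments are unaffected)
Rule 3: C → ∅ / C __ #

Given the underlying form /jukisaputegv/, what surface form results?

jugizabudeg

Rule 1 (intervocalic voicing): /k/ is a voiceless obstruent between vowels /u/ and /i/, so it voices to [g]. /s/ is a voiceless obstruent between vowels /i/ and /a/, so it voices to [z]. /p/ is a voiceless obstruent between vowels /a/ and /u/, so it voices to [b]. /t/ is a voiceless obstruent between vowels /u/ and /e/, so it voices to [d]. /jukisaputegv/ → jugizabudegv.
Rule 2 (intervocalic voicing): no segment meets the environment; /jugizabudegv/ is unchanged.
Rule 3 (final cluster simplification): /v/ is the second consonant of a word-final cluster /gv/, so it deletes. /jugizabudegv/ → jugizabudeg.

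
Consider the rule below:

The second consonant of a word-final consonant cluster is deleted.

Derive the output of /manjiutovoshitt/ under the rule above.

manjiutovoshit

/t/ is the second consonant of a word-final cluster /tt/, so it deletes.
Surface form: [manjiutovoshit].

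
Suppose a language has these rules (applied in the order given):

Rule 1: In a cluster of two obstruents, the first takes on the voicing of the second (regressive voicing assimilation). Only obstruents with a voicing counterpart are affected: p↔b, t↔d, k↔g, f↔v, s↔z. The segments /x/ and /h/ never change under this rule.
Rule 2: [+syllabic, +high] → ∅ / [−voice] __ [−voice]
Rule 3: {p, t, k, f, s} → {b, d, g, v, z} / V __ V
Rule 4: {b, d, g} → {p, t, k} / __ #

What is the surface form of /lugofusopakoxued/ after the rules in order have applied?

lugofsobagoxuet

Rule 1 (regressive voicing assimilation): no segment meets the environment; /lugofusopakoxued/ is unchanged.
Rule 2 (high vowel syncope): /u/ is a high vowel flanked by voiceless consonants /f/ and /s/, so it deletes. /lugofusopakoxued/ → lugofsopakoxued.
Rule 3 (intervocalic voicing): /p/ is a voiceless obstruent between vowels /o/ and /a/, so it voices to [b]. /k/ is a voiceless obstruent between vowels /a/ and /o/, so it voices to [g]. /lugofsopakoxued/ → lugofsobagoxued.
Rule 4 (final devoicing): /d/ is a voiced stop in word-final position, so it devoices to [t]. /lugofsobagoxued/ → lugofsobagoxuet.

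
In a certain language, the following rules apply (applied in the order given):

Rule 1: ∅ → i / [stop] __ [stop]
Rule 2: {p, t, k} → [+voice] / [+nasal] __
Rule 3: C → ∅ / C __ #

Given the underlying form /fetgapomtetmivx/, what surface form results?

fetigapomdetmiv

Rule 1 (stop-cluster i-epenthesis): /t/ and /g/ form a stop–stop cluster, so [i] is inserted between them. /fetgapomtetmivx/ → fetigapomtetmivx.
Rule 2 (post-nasal voicing): /t/ is a voiceless stop immediately after the nasal /m/, so it voices to [d]. /fetigapomtetmivx/ → fetigapomdetmivx.
Rule 3 (final cluster simplification): /x/ is the second consonant of a word-final cluster /vx/, so it deletes. /fetigapomdetmivx/ → fetigapomdetmiv.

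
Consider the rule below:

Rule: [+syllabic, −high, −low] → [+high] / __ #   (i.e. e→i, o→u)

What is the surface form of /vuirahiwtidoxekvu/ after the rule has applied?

No segment of /vuirahiwtidoxekvu/ meets the structural description of the rule, so the form surfaces unchanged.

vuirahiwtidoxekvu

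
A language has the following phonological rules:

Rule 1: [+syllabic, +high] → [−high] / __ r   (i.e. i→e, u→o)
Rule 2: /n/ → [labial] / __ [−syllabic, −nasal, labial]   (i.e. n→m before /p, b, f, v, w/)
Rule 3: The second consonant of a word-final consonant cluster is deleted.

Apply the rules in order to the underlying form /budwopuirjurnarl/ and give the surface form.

Rule 1 (pre-rhotic lowering): /i/ is a high vowel immediately before /r/, so it lowers to [e]. /u/ is a high vowel immediately before /r/, so it lowers to [o]. /budwopuirjurnarl/ → budwopuerjornarl.
Rule 2 (nasal place assimilation): no segment meets the environment; /budwopuerjornarl/ is unchanged.
Rule 3 (final cluster simplification): /l/ is the second consonant of a word-final cluster /rl/, so it deletes. /budwopuerjornarl/ → budwopuerjornar.

budwopuerjornar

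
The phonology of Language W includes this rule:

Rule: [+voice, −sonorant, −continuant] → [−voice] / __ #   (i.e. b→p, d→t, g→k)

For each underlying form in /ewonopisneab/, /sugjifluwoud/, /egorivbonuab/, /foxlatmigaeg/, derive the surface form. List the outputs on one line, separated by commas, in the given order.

/ewonopisneab/: /b/ is a voiced stop in word-final position, so it devoices to [p]. → [ewonopisneap].
/sugjifluwoud/: /d/ is a voiced stop in word-final position, so it devoices to [t]. → [sugjifluwout].
/egorivbonuab/: /b/ is a voiced stop in word-final position, so it devoices to [p]. → [egorivbonuap].
/foxlatmigaeg/: /g/ is a voiced stop in word-final position, so it devoices to [k]. → [foxlatmigaek].

ewonopisneap, sugjifluwout, egorivbonuap, foxlatmigaek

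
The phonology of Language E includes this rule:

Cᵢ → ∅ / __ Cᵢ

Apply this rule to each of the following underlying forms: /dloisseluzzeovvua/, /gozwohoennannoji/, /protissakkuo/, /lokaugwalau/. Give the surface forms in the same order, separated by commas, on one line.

dloiseluzeovua, gozwohoenanoji, protisakuo, lokaugwalau

/dloisseluzzeovvua/: /ss/ is a geminate; the first /s/ deletes. /zz/ is a geminate; the first /z/ deletes. /vv/ is a geminate; the first /v/ deletes. → [dloiseluzeovua].
/gozwohoennannoji/: /nn/ is a geminate; the first /n/ deletes. /nn/ is a geminate; the first /n/ deletes. → [gozwohoenanoji].
/protissakkuo/: /ss/ is a geminate; the first /s/ deletes. /kk/ is a geminate; the first /k/ deletes. → [protisakuo].
/lokaugwalau/: the rule's environment is not met; surfaces unchanged as [lokaugwalau].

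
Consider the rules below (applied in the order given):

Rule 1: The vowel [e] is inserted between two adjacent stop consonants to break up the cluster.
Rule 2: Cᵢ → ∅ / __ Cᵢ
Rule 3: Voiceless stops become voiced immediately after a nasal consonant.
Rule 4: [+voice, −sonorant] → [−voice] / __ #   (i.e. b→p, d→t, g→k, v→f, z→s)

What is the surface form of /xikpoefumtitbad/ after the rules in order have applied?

xikepoefumditebat

Rule 1 (stop-cluster e-epenthesis): /k/ and /p/ form a stop–stop cluster, so [e] is inserted between them. /t/ and /b/ form a stop–stop cluster, so [e] is inserted between them. /xikpoefumtitbad/ → xikepoefumtitebad.
Rule 2 (degemination): no segment meets the environment; /xikepoefumtitebad/ is unchanged.
Rule 3 (post-nasal voicing): /t/ is a voiceless stop immediately after the nasal /m/, so it voices to [d]. /xikepoefumtitebad/ → xikepoefumditebad.
Rule 4 (final devoicing): /d/ is a voiced obstruent in word-final position, so it devoices to [t]. /xikepoefumditebad/ → xikepoefumditebat.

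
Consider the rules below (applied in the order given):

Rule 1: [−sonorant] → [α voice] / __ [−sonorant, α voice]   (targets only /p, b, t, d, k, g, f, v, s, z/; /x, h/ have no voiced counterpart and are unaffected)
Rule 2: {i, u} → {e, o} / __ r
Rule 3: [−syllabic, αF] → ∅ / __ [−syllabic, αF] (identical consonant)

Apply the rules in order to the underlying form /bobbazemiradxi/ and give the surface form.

Rule 1 (regressive voicing assimilation): /d/ precedes the voiceless obstruent /x/, so it devoices to [t] by assimilation. /bobbazemiradxi/ → bobbazemiratxi.
Rule 2 (pre-rhotic lowering): /i/ is a high vowel immediately before /r/, so it lowers to [e]. /bobbazemiratxi/ → bobbazemeratxi.
Rule 3 (degemination): /bb/ is a geminate; the first /b/ deletes. /bobbazemeratxi/ → bobazemeratxi.

bobazemeratxi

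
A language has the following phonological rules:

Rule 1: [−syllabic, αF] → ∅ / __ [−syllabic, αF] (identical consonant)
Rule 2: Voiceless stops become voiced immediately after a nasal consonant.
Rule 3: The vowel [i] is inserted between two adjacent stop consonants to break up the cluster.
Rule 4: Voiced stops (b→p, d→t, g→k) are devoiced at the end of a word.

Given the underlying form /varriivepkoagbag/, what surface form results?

Rule 1 (degemination): /rr/ is a geminate; the first /r/ deletes. /varriivepkoagbag/ → variivepkoagbag.
Rule 2 (post-nasal voicing): no segment meets the environment; /variivepkoagbag/ is unchanged.
Rule 3 (stop-cluster i-epenthesis): /p/ and /k/ form a stop–stop cluster, so [i] is inserted between them. /g/ and /b/ form a stop–stop cluster, so [i] is inserted between them. /variivepkoagbag/ → variivepikoagibag.
Rule 4 (final devoicing): /g/ is a voiced stop in word-final position, so it devoices to [k]. /variivepikoagibag/ → variivepikoagibak.

variivepikoagibak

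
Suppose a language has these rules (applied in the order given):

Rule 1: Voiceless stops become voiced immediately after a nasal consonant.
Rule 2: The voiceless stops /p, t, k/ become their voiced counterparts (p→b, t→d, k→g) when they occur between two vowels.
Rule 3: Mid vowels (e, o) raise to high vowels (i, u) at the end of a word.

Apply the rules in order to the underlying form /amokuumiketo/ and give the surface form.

Rule 1 (post-nasal voicing): no segment meets the environment; /amokuumiketo/ is unchanged.
Rule 2 (intervocalic voicing): /k/ is a voiceless stop between vowels /o/ and /u/, so it voices to [g]. /k/ is a voiceless stop between vowels /i/ and /e/, so it voices to [g]. /t/ is a voiceless stop between vowels /e/ and /o/, so it voices to [d]. /amokuumiketo/ → amoguumigedo.
Rule 3 (final vowel raising): /o/ is a mid vowel in word-final position, so it raises to [u]. /amoguumigedo/ → amoguumigedu.

amoguumigedu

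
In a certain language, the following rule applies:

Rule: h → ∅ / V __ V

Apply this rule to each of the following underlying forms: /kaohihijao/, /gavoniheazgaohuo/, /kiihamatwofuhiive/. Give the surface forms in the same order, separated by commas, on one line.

kaoiijao, gavonieazgaouo, kiiamatwofuiive

/kaohihijao/: /h/ occurs between vowels /o/ and /i/, so it deletes. /h/ occurs between vowels /i/ and /i/, so it deletes. → [kaoiijao].
/gavoniheazgaohuo/: /h/ occurs between vowels /i/ and /e/, so it deletes. /h/ occurs between vowels /o/ and /u/, so it deletes. → [gavonieazgaouo].
/kiihamatwofuhiive/: /h/ occurs between vowels /i/ and /a/, so it deletes. /h/ occurs between vowels /u/ and /i/, so it deletes. → [kiiamatwofuiive].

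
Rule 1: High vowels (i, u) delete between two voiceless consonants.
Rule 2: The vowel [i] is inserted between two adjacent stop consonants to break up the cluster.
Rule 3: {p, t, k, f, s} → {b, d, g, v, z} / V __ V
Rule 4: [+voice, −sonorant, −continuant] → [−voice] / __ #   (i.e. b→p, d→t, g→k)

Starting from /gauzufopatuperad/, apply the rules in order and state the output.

gauzuvobadiberat

Rule 1 (high vowel syncope): /u/ is a high vowel flanked by voiceless consonants /t/ and /p/, so it deletes. /gauzufopatuperad/ → gauzufopatperad.
Rule 2 (stop-cluster i-epenthesis): /t/ and /p/ form a stop–stop cluster, so [i] is inserted between them. /gauzufopatperad/ → gauzufopatiperad.
Rule 3 (intervocalic voicing): /f/ is a voiceless obstruent between vowels /u/ and /o/, so it voices to [v]. /p/ is a voiceless obstruent between vowels /o/ and /a/, so it voices to [b]. /t/ is a voiceless obstruent between vowels /a/ and /i/, so it voices to [d]. /p/ is a voiceless obstruent between vowels /i/ and /e/, so it voices to [b]. /gauzufopatiperad/ → gauzuvobadiberad.
Rule 4 (final devoicing): /d/ is a voiced stop in word-final position, so it devoices to [t]. /gauzuvobadiberad/ → gauzuvobadiberat.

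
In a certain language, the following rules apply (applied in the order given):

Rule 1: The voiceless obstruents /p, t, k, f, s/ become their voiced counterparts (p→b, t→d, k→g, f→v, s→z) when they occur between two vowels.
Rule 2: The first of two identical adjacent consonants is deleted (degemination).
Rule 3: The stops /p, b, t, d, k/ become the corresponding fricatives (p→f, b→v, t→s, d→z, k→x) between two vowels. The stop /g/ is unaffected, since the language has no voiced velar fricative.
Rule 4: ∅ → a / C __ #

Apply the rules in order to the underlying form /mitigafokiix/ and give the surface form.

mizigavogiixa

Rule 1 (intervocalic voicing): /t/ is a voiceless obstruent between vowels /i/ and /i/, so it voices to [d]. /f/ is a voiceless obstruent between vowels /a/ and /o/, so it voices to [v]. /k/ is a voiceless obstruent between vowels /o/ and /i/, so it voices to [g]. /mitigafokiix/ → midigavogiix.
Rule 2 (degemination): no segment meets the environment; /midigavogiix/ is unchanged.
Rule 3 (intervocalic spirantization): /d/ is a stop between vowels /i/ and /i/, so it spirantizes to the fricative [z]. /midigavogiix/ → mizigavogiix.
Rule 4 (final a-epenthesis): the form ends in the consonant /x/, so [a] is inserted word-finally. /mizigavogiix/ → mizigavogiixa.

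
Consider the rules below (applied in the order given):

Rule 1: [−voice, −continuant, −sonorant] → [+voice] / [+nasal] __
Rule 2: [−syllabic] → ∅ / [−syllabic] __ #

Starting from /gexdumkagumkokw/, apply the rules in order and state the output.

gexdumgagumgok

Rule 1 (post-nasal voicing): /k/ is a voiceless stop immediately after the nasal /m/, so it voices to [g]. /k/ is a voiceless stop immediately after the nasal /m/, so it voices to [g]. /gexdumkagumkokw/ → gexdumgagumgokw.
Rule 2 (final cluster simplification): /w/ is the second consonant of a word-final cluster /kw/, so it deletes. /gexdumgagumgokw/ → gexdumgagumgok.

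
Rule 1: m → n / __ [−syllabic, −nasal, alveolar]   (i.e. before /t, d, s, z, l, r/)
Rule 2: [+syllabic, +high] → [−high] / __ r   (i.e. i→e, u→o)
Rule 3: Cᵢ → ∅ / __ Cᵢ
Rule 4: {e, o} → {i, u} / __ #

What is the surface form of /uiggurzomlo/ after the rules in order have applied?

uigorzonlu

Rule 1 (nasal place assimilation): /m/ precedes the alveolar consonant /l/, so it assimilates in place to [n]. /uiggurzomlo/ → uiggurzonlo.
Rule 2 (pre-rhotic lowering): /u/ is a high vowel immediately before /r/, so it lowers to [o]. /uiggurzonlo/ → uiggorzonlo.
Rule 3 (degemination): /gg/ is a geminate; the first /g/ deletes. /uiggorzonlo/ → uigorzonlo.
Rule 4 (final vowel raising): /o/ is a mid vowel in word-final position, so it raises to [u]. /uigorzonlo/ → uigorzonlu.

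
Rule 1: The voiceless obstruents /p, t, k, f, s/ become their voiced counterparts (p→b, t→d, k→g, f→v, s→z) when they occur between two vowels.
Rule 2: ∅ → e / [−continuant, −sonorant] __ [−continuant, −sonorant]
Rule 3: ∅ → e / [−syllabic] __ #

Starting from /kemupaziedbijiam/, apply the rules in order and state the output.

kemubaziedebijiame

Rule 1 (intervocalic voicing): /p/ is a voiceless obstruent between vowels /u/ and /a/, so it voices to [b]. /kemupaziedbijiam/ → kemubaziedbijiam.
Rule 2 (stop-cluster e-epenthesis): /d/ and /b/ form a stop–stop cluster, so [e] is inserted between them. /kemubaziedbijiam/ → kemubaziedebijiam.
Rule 3 (final e-epenthesis): the form ends in the consonant /m/, so [e] is inserted word-finally. /kemubaziedebijiam/ → kemubaziedebijiame.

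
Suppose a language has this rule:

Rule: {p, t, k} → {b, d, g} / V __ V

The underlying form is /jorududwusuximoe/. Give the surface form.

No segment of /jorududwusuximoe/ meets the structural description of the rule, so the form surfaces unchanged.

jorududwusuximoe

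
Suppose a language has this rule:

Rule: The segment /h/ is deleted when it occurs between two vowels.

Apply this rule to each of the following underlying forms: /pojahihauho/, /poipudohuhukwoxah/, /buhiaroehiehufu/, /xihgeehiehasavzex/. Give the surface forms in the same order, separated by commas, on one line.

pojaiauo, poipudouukwoxah, buiaroeieufu, xihgeeieasavzex

/pojahihauho/: /h/ occurs between vowels /a/ and /i/, so it deletes. /h/ occurs between vowels /i/ and /a/, so it deletes. /h/ occurs between vowels /u/ and /o/, so it deletes. → [pojaiauo].
/poipudohuhukwoxah/: /h/ occurs between vowels /o/ and /u/, so it deletes. /h/ occurs between vowels /u/ and /u/, so it deletes. → [poipudouukwoxah].
/buhiaroehiehufu/: /h/ occurs between vowels /u/ and /i/, so it deletes. /h/ occurs between vowels /e/ and /i/, so it deletes. /h/ occurs between vowels /e/ and /u/, so it deletes. → [buiaroeieufu].
/xihgeehiehasavzex/: /h/ occurs between vowels /e/ and /i/, so it deletes. /h/ occurs between vowels /e/ and /a/, so it deletes. → [xihgeeieasavzex].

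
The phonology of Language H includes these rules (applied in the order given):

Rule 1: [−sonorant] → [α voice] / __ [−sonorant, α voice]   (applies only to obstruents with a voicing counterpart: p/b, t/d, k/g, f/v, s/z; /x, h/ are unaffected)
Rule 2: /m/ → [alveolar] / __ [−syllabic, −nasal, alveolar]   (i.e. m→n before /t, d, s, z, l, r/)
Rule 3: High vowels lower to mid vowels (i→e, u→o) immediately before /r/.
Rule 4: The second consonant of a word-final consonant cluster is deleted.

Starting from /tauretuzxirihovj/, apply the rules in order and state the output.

Rule 1 (regressive voicing assimilation): /z/ precedes the voiceless obstruent /x/, so it devoices to [s] by assimilation. /tauretuzxirihovj/ → tauretusxirihovj.
Rule 2 (nasal place assimilation): no segment meets the environment; /tauretusxirihovj/ is unchanged.
Rule 3 (pre-rhotic lowering): /u/ is a high vowel immediately before /r/, so it lowers to [o]. /i/ is a high vowel immediately before /r/, so it lowers to [e]. /tauretusxirihovj/ → taoretusxerihovj.
Rule 4 (final cluster simplification): /j/ is the second consonant of a word-final cluster /vj/, so it deletes. /taoretusxerihovj/ → taoretusxerihov.

taoretusxerihov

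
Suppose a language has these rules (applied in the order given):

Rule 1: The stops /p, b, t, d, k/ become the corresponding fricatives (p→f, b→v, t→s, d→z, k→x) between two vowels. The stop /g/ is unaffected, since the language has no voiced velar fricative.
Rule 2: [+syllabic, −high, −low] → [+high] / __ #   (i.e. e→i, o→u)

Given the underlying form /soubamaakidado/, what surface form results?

souvamaaxizazu

Rule 1 (intervocalic spirantization): /b/ is a stop between vowels /u/ and /a/, so it spirantizes to the fricative [v]. /k/ is a stop between vowels /a/ and /i/, so it spirantizes to the fricative [x]. /d/ is a stop between vowels /i/ and /a/, so it spirantizes to the fricative [z]. /d/ is a stop between vowels /a/ and /o/, so it spirantizes to the fricative [z]. /soubamaakidado/ → souvamaaxizazo.
Rule 2 (final vowel raising): /o/ is a mid vowel in word-final position, so it raises to [u]. /souvamaaxizazo/ → souvamaaxizazu.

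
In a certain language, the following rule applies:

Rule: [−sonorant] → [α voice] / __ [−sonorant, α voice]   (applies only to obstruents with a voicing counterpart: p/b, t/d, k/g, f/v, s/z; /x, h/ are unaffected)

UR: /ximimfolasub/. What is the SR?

No segment of /ximimfolasub/ meets the structural description of the rule, so the form surfaces unchanged.

ximimfolasub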